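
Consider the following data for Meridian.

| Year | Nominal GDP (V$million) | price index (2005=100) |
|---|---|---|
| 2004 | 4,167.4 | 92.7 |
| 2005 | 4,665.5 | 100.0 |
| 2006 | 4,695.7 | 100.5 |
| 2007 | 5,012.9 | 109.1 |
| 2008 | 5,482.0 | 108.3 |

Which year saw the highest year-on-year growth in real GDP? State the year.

2005: real = 4665.5/1.000 = 4665.50; growth vs 2004 (4495.58) = 3.78%.
2006: real = 4695.7/1.005 = 4672.34; growth vs 2005 (4665.50) = 0.15%.
2007: real = 5012.9/1.091 = 4594.78; growth vs 2006 (4672.34) = -1.66%.
2008: real = 5482.0/1.083 = 5061.87; growth vs 2007 (4594.78) = 10.17%.

2008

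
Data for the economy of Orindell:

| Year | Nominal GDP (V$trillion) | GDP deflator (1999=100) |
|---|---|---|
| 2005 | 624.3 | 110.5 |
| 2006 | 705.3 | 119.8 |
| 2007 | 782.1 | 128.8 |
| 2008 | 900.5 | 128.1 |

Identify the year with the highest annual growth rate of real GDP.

2006: real = 705.3/1.198 = 588.73; growth vs 2005 (564.98) = 4.20%.
2007: real = 782.1/1.288 = 607.22; growth vs 2006 (588.73) = 3.14%.
2008: real = 900.5/1.281 = 702.97; growth vs 2007 (607.22) = 15.77%.

2008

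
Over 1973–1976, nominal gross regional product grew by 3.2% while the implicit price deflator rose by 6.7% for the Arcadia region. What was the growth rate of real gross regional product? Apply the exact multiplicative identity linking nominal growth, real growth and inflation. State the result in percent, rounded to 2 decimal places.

-3.28%

(1 + g_nom) = (1 + g_real)(1 + π), so g_real = 1.0320 / 1.0670 − 1 = -0.03280.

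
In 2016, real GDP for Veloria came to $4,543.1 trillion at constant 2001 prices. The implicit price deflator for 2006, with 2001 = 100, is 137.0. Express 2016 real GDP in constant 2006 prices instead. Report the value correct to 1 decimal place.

Real GDP in 2006 prices = Real GDP in 2001 prices × (P_2006/P_2001) = 4543.1 × 1.370 = 6224.05.

$6,224.0 trillion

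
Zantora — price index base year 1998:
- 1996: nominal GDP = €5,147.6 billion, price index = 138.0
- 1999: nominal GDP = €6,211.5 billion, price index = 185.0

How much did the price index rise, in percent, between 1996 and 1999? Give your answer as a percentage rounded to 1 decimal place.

34.1%

Price-level change = 185.0 / 138.0 − 1 = 0.3406.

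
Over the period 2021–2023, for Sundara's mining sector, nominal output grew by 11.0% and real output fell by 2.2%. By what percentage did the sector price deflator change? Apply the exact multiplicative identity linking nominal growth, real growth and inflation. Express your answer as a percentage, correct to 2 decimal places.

(1 + g_nom) = (1 + g_real)(1 + π), so π = 1.1100 / 0.9780 − 1 = 0.13497.

13.50%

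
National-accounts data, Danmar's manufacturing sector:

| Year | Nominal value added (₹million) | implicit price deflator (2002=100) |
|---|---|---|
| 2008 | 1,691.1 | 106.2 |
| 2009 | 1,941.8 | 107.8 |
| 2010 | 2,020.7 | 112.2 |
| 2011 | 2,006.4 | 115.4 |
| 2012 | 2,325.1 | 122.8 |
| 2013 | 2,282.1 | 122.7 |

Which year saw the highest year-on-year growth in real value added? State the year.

2009: real = 1941.8/1.078 = 1801.30; growth vs 2008 (1592.37) = 13.12%.
2010: real = 2020.7/1.122 = 1800.98; growth vs 2009 (1801.30) = -0.02%.
2011: real = 2006.4/1.154 = 1738.65; growth vs 2010 (1800.98) = -3.46%.
2012: real = 2325.1/1.228 = 1893.40; growth vs 2011 (1738.65) = 8.90%.
2013: real = 2282.1/1.227 = 1859.90; growth vs 2012 (1893.40) = -1.77%.

2009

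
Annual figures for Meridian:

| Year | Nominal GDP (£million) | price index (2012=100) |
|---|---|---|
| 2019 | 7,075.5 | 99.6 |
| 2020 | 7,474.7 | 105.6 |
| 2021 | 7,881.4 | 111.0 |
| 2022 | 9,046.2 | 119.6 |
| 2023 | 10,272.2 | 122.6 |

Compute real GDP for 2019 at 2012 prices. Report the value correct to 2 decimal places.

Real GDP 2019 = 7075.5 / 0.996 = 7103.92.

£7,103.92 million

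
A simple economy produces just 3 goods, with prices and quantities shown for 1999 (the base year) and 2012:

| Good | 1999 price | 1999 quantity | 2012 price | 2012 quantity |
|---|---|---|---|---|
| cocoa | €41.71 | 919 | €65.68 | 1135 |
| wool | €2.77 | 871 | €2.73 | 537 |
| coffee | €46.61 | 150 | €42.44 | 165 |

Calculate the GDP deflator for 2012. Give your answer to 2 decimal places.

146.88

Nominal GDP 2012 = 65.68·1135 + 2.73·537 + 42.44·165 = 83015.41.
Real GDP 2012 (at 1999 prices) = 41.71·1135 + 2.77·537 + 46.61·165 = 56518.99.
Deflator = Nominal/Real × 100 = 83015.41/56518.99 × 100 = 146.881.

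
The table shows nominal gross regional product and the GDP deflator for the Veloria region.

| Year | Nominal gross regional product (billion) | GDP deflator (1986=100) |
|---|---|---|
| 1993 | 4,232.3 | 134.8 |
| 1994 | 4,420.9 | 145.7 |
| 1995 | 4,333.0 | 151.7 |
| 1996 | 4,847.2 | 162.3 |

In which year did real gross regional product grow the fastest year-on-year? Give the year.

1996

1994: real = 4420.9/1.457 = 3034.25; growth vs 1993 (3139.69) = -3.36%.
1995: real = 4333.0/1.517 = 2856.30; growth vs 1994 (3034.25) = -5.86%.
1996: real = 4847.2/1.623 = 2986.57; growth vs 1995 (2856.30) = 4.56%.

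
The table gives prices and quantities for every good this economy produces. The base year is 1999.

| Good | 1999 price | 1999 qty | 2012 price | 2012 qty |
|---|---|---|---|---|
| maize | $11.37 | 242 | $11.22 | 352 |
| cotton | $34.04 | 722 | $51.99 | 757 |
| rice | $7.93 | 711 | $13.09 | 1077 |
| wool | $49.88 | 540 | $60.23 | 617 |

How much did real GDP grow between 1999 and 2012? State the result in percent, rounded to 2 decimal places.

15.33%

Real GDP 1999 = Nominal GDP 1999 = 11.37·242 + 34.04·722 + 7.93·711 + 49.88·540 = 59901.85.
Real GDP 2012 (at 1999 prices) = 11.37·352 + 34.04·757 + 7.93·1077 + 49.88·617 = 69087.09.
Real growth = 69087.09/59901.85 − 1 = 0.1533.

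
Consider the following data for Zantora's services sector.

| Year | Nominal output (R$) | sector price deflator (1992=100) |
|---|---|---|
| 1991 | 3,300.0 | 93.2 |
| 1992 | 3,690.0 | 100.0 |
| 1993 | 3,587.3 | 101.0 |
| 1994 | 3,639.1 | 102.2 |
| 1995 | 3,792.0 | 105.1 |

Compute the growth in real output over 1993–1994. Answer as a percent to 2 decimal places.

Real output 1993 = 3587.3/1.010 = 3551.78.
Real output 1994 = 3639.1/1.022 = 3560.76.
Change = 3560.76/3551.78 − 1 = 0.0025.

0.25%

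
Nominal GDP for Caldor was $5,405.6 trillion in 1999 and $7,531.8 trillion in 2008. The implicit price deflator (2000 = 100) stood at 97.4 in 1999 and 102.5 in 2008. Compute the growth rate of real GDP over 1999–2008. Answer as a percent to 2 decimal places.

32.40%

Deflate each year: 1999 → 5405.6/0.974 = 5549.90; 2008 → 7531.8/1.025 = 7348.10.
So real GDP changed by 7348.10/5549.90 − 1 = 0.3240, i.e. 32.40%.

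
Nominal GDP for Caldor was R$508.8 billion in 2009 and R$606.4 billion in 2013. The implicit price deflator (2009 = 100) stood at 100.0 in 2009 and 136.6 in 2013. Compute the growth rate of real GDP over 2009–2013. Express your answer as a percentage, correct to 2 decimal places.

Real GDP 2009 = 508.8 / 1.000 = 508.80.
Real GDP 2013 = 606.4 / 1.366 = 443.92.
Real growth = 443.92 / 508.80 − 1 = -0.1275.

-12.75%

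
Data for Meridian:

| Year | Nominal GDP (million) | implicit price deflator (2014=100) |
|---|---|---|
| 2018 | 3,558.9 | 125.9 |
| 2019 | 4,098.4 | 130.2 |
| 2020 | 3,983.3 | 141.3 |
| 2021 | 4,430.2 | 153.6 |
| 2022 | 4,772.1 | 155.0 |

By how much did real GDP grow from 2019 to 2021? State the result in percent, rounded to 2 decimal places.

Real GDP 2019 = 4098.4/1.302 = 3147.77.
Real GDP 2021 = 4430.2/1.536 = 2884.24.
Change = 2884.24/3147.77 − 1 = -0.0837.

-8.37%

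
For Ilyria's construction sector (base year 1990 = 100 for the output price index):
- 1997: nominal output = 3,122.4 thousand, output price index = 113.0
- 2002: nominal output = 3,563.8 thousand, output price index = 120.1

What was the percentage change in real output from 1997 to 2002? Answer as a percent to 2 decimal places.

7.39%

Deflate each year: 1997 → 3122.4/1.130 = 2763.19; 2002 → 3563.8/1.201 = 2967.36.
So real output changed by 2967.36/2763.19 − 1 = 0.0739, i.e. 7.39%.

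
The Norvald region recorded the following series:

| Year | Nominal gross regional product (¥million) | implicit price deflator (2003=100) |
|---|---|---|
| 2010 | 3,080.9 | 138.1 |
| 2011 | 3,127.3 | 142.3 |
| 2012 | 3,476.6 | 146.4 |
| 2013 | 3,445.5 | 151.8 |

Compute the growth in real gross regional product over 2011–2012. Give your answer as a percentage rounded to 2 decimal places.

8.06%

Real gross regional product 2011 = 3127.3/1.423 = 2197.68.
Real gross regional product 2012 = 3476.6/1.464 = 2374.73.
Change = 2374.73/2197.68 − 1 = 0.0806.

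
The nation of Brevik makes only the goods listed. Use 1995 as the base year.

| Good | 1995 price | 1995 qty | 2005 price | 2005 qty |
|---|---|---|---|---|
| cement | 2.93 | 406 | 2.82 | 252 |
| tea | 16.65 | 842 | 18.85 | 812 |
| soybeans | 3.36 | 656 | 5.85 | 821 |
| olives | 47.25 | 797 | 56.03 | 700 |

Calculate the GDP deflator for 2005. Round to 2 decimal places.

Nominal GDP 2005 = 2.82·252 + 18.85·812 + 5.85·821 + 56.03·700 = 60040.69.
Real GDP 2005 (at 1995 prices) = 2.93·252 + 16.65·812 + 3.36·821 + 47.25·700 = 50091.72.
Deflator = Nominal/Real × 100 = 60040.69/50091.72 × 100 = 119.862.

119.86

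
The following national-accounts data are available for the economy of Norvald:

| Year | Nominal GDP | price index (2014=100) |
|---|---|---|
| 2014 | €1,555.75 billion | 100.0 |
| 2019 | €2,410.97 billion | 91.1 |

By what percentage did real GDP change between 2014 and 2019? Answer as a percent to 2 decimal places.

70.11%

Deflate each year: 2014 → 1555.75/1.000 = 1555.75; 2019 → 2410.97/0.911 = 2646.51.
So real GDP changed by 2646.51/1555.75 − 1 = 0.7011, i.e. 70.11%.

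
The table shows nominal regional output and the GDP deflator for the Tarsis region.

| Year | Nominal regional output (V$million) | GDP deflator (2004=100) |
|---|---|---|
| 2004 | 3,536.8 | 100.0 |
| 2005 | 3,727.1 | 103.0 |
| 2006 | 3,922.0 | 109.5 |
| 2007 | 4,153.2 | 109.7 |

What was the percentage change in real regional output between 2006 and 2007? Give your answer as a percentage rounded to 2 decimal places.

Real regional output 2006 = 3922.0/1.095 = 3581.74.
Real regional output 2007 = 4153.2/1.097 = 3785.96.
Change = 3785.96/3581.74 − 1 = 0.0570.

5.70%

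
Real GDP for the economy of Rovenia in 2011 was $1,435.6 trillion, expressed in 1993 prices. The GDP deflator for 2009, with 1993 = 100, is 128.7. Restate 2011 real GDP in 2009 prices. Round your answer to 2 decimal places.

$1,847.62 trillion

Real GDP in 2009 prices = Real GDP in 1993 prices × (P_2009/P_1993) = 1435.6 × 1.287 = 1847.62.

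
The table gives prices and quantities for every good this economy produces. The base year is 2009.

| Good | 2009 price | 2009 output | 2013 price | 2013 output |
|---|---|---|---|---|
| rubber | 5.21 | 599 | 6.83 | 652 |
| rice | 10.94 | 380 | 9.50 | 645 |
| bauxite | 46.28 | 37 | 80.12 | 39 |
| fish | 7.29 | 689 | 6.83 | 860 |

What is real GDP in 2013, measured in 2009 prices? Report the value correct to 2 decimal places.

18527.54

Real GDP 2013 = Σ (p_2009 × q_2013) = 5.21·652 + 10.94·645 + 46.28·39 + 7.29·860 = 18527.54.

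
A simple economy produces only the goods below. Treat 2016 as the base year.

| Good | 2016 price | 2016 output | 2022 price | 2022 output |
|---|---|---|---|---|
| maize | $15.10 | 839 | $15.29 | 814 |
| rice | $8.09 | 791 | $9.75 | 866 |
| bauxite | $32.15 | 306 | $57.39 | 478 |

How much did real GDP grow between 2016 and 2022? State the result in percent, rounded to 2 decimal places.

19.92%

Real GDP 2016 = Nominal GDP 2016 = 15.10·839 + 8.09·791 + 32.15·306 = 28905.99.
Real GDP 2022 (at 2016 prices) = 15.10·814 + 8.09·866 + 32.15·478 = 34665.04.
Real growth = 34665.04/28905.99 − 1 = 0.1992.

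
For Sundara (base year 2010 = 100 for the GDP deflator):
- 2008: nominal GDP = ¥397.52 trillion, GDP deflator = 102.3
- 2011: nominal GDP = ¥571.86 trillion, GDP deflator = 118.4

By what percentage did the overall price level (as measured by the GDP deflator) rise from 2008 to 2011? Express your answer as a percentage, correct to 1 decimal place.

Price-level change = 118.4 / 102.3 − 1 = 0.1574.

15.7%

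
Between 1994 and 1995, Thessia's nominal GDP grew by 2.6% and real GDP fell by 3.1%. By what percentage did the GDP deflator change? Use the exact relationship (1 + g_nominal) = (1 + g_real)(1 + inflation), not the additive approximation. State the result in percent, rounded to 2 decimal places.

5.88%

(1 + g_nom) = (1 + g_real)(1 + π), so π = 1.0260 / 0.9690 − 1 = 0.05882.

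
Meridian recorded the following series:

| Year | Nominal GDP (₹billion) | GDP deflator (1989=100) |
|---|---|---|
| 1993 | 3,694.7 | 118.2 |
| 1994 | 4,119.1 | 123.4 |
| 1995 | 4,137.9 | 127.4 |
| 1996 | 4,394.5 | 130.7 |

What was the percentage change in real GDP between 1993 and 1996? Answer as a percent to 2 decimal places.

7.57%

Real GDP 1993 = 3694.7/1.182 = 3125.80.
Real GDP 1996 = 4394.5/1.307 = 3362.28.
Change = 3362.28/3125.80 − 1 = 0.0757.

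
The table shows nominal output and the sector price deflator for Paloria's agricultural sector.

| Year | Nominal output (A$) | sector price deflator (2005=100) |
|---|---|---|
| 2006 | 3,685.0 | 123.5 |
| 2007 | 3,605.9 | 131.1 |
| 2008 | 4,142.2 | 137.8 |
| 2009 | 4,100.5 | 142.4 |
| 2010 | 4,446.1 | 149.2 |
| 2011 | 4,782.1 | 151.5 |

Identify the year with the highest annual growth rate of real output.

2007: real = 3605.9/1.311 = 2750.50; growth vs 2006 (2983.81) = -7.82%.
2008: real = 4142.2/1.378 = 3005.95; growth vs 2007 (2750.50) = 9.29%.
2009: real = 4100.5/1.424 = 2879.56; growth vs 2008 (3005.95) = -4.20%.
2010: real = 4446.1/1.492 = 2979.96; growth vs 2009 (2879.56) = 3.49%.
2011: real = 4782.1/1.515 = 3156.50; growth vs 2010 (2979.96) = 5.92%.

2008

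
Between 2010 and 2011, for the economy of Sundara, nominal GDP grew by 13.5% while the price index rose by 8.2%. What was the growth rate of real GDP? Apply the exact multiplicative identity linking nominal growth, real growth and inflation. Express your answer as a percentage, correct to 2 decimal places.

(1 + g_nom) = (1 + g_real)(1 + π), so g_real = 1.1350 / 1.0820 − 1 = 0.04898.

4.90%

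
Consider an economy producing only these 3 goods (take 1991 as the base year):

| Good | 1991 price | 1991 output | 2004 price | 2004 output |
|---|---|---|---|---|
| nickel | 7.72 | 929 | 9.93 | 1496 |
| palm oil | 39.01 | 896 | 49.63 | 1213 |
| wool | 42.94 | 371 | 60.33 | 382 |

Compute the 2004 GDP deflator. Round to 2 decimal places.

130.33

Nominal GDP 2004 = 9.93·1496 + 49.63·1213 + 60.33·382 = 98102.53.
Real GDP 2004 (at 1991 prices) = 7.72·1496 + 39.01·1213 + 42.94·382 = 75271.33.
Deflator = Nominal/Real × 100 = 98102.53/75271.33 × 100 = 130.332.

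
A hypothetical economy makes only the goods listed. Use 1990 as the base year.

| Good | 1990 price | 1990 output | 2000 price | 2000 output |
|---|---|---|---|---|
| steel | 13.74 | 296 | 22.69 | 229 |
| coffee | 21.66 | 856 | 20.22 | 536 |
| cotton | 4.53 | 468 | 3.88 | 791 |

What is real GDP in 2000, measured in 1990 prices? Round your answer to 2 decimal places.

18339.45

Real GDP 2000 = Σ (p_1990 × q_2000) = 13.74·229 + 21.66·536 + 4.53·791 = 18339.45.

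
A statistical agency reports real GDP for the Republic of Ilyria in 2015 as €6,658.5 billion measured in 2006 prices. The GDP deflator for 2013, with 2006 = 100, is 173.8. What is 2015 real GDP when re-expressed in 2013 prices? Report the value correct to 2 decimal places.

€11,572.47 billion

Real GDP in 2013 prices = Real GDP in 2006 prices × (P_2013/P_2006) = 6658.5 × 1.738 = 11572.47.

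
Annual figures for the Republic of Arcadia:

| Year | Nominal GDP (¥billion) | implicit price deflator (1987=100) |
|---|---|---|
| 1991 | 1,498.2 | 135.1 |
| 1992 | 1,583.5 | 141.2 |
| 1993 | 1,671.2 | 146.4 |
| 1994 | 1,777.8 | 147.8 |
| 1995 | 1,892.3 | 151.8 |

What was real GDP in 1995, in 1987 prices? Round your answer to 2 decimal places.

Real GDP 1995 = 1892.3 / 1.518 = 1246.57.

¥1,246.57 billion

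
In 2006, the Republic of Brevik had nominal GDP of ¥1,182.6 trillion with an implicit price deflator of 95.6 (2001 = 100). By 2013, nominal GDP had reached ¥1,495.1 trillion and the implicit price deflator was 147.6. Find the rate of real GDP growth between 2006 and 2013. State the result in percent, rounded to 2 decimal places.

-18.12%

Deflate each year: 2006 → 1182.6/0.956 = 1237.03; 2013 → 1495.1/1.476 = 1012.94.
So real GDP changed by 1012.94/1237.03 − 1 = -0.1812, i.e. -18.12%.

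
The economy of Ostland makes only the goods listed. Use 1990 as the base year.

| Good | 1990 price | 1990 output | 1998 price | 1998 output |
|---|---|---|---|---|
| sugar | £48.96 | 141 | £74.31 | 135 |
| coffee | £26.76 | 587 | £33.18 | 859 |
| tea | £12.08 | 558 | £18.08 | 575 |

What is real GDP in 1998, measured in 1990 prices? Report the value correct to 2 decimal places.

£36542.44

Real GDP 1998 = Σ (p_1990 × q_1998) = 48.96·135 + 26.76·859 + 12.08·575 = 36542.44.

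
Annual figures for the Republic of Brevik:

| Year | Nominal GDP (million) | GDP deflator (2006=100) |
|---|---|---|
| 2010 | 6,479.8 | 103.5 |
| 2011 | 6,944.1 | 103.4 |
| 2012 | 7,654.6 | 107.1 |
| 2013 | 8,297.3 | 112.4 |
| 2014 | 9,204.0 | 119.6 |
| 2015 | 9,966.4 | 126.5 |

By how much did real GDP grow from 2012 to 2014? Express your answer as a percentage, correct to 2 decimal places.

7.67%

Real GDP 2012 = 7654.6/1.071 = 7147.15.
Real GDP 2014 = 9204.0/1.196 = 7695.65.
Change = 7695.65/7147.15 − 1 = 0.0767.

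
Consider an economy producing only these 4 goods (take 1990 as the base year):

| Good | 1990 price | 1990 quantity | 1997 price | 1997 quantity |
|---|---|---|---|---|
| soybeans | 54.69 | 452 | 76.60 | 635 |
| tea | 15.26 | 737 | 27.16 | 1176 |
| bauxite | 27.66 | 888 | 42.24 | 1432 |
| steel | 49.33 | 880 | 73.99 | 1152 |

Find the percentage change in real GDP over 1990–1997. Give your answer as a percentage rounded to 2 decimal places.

43.46%

Real GDP 1990 = Nominal GDP 1990 = 54.69·452 + 15.26·737 + 27.66·888 + 49.33·880 = 103938.98.
Real GDP 1997 (at 1990 prices) = 54.69·635 + 15.26·1176 + 27.66·1432 + 49.33·1152 = 149111.19.
Real growth = 149111.19/103938.98 − 1 = 0.4346.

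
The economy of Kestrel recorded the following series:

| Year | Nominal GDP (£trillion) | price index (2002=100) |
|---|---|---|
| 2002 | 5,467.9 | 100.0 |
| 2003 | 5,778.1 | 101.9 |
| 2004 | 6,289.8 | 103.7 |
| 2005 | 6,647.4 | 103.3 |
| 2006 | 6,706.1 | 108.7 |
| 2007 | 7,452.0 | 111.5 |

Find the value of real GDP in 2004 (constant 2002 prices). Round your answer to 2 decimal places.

£6,065.38 trillion

Real GDP 2004 = 6289.8 / 1.037 = 6065.38.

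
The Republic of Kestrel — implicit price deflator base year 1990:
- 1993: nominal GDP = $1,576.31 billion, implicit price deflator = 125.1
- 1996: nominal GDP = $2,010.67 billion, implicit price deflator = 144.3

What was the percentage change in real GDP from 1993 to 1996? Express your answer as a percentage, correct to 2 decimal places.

10.58%

Real GDP 1993 = 1576.31 / 1.251 = 1260.04.
Real GDP 1996 = 2010.67 / 1.443 = 1393.40.
Real growth = 1393.40 / 1260.04 − 1 = 0.1058.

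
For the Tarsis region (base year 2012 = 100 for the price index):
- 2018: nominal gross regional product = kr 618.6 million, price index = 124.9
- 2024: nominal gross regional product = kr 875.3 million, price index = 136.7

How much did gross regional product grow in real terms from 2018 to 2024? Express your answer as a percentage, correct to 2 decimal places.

29.28%

Real gross regional product 2018 = 618.6 / 1.249 = 495.28.
Real gross regional product 2024 = 875.3 / 1.367 = 640.31.
Real growth = 640.31 / 495.28 − 1 = 0.2928.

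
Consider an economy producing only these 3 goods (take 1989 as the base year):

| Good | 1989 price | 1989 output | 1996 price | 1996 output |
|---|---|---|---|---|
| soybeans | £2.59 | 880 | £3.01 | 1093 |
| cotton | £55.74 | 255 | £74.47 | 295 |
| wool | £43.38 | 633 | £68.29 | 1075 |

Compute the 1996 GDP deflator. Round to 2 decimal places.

149.71

Nominal GDP 1996 = 3.01·1093 + 74.47·295 + 68.29·1075 = 98670.33.
Real GDP 1996 (at 1989 prices) = 2.59·1093 + 55.74·295 + 43.38·1075 = 65907.67.
Deflator = Nominal/Real × 100 = 98670.33/65907.67 × 100 = 149.710.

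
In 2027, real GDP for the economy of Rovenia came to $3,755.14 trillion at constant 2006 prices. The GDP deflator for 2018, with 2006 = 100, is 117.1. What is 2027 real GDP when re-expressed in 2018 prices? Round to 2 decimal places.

Real GDP in 2018 prices = Real GDP in 2006 prices × (P_2018/P_2006) = 3755.14 × 1.171 = 4397.27.

$4,397.27 trillion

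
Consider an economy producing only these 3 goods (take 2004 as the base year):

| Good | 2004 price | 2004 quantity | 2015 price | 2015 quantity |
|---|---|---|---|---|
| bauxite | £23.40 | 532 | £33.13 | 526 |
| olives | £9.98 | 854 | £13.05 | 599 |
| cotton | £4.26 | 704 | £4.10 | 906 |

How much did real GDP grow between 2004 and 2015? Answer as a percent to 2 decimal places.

-7.61%

Real GDP 2004 = Nominal GDP 2004 = 23.40·532 + 9.98·854 + 4.26·704 = 23970.76.
Real GDP 2015 (at 2004 prices) = 23.40·526 + 9.98·599 + 4.26·906 = 22145.98.
Real growth = 22145.98/23970.76 − 1 = -0.0761.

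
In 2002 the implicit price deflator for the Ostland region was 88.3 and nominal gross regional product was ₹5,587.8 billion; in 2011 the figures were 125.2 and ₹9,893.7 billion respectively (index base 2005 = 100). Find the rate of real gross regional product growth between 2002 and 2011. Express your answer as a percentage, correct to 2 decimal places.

Deflate each year: 2002 → 5587.8/0.883 = 6328.20; 2011 → 9893.7/1.252 = 7902.32.
So real gross regional product changed by 7902.32/6328.20 − 1 = 0.2487, i.e. 24.87%.

24.87%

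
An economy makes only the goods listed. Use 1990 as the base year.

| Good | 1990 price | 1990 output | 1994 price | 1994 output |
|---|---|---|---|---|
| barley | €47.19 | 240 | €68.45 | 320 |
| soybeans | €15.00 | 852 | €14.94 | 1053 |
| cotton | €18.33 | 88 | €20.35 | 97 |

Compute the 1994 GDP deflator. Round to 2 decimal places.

121.23

Nominal GDP 1994 = 68.45·320 + 14.94·1053 + 20.35·97 = 39609.77.
Real GDP 1994 (at 1990 prices) = 47.19·320 + 15.00·1053 + 18.33·97 = 32673.81.
Deflator = Nominal/Real × 100 = 39609.77/32673.81 × 100 = 121.228.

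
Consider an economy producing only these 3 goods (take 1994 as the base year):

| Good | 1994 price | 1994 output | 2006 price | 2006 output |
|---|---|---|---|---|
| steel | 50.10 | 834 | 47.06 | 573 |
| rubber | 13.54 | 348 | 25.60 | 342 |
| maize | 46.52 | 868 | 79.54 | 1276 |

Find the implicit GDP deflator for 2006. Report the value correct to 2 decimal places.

Nominal GDP 2006 = 47.06·573 + 25.60·342 + 79.54·1276 = 137213.62.
Real GDP 2006 (at 1994 prices) = 50.10·573 + 13.54·342 + 46.52·1276 = 92697.50.
Deflator = Nominal/Real × 100 = 137213.62/92697.50 × 100 = 148.023.

148.02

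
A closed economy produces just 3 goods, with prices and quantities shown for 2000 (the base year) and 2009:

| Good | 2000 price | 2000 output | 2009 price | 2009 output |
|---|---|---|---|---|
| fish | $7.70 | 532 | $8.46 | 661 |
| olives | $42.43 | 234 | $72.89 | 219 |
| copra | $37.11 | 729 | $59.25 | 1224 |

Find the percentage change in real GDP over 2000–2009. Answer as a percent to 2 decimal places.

Real GDP 2000 = Nominal GDP 2000 = 7.70·532 + 42.43·234 + 37.11·729 = 41078.21.
Real GDP 2009 (at 2000 prices) = 7.70·661 + 42.43·219 + 37.11·1224 = 59804.51.
Real growth = 59804.51/41078.21 − 1 = 0.4559.

45.59%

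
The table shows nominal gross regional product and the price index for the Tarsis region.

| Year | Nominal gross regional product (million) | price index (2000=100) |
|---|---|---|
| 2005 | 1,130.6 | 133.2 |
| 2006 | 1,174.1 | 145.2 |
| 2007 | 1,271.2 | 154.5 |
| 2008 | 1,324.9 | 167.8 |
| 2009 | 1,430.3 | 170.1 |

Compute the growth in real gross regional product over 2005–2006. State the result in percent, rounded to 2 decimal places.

Real gross regional product 2005 = 1130.6/1.332 = 848.80.
Real gross regional product 2006 = 1174.1/1.452 = 808.61.
Change = 808.61/848.80 − 1 = -0.0473.

-4.73%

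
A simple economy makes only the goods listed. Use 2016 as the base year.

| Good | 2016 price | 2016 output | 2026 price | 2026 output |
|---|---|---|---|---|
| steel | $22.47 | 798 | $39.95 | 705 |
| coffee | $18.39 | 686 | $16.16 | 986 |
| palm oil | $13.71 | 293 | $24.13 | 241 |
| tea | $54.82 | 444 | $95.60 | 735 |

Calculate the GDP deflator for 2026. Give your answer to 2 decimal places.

Nominal GDP 2026 = 39.95·705 + 16.16·986 + 24.13·241 + 95.60·735 = 120179.84.
Real GDP 2026 (at 2016 prices) = 22.47·705 + 18.39·986 + 13.71·241 + 54.82·735 = 77570.70.
Deflator = Nominal/Real × 100 = 120179.84/77570.70 × 100 = 154.929.

154.93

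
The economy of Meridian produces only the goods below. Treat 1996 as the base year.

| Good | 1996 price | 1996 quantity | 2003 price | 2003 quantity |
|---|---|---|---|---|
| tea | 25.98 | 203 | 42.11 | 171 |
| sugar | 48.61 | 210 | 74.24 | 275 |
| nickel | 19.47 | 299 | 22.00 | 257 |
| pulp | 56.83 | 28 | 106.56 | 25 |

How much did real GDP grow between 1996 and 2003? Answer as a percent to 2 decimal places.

5.85%

Real GDP 1996 = Nominal GDP 1996 = 25.98·203 + 48.61·210 + 19.47·299 + 56.83·28 = 22894.81.
Real GDP 2003 (at 1996 prices) = 25.98·171 + 48.61·275 + 19.47·257 + 56.83·25 = 24234.87.
Real growth = 24234.87/22894.81 − 1 = 0.0585.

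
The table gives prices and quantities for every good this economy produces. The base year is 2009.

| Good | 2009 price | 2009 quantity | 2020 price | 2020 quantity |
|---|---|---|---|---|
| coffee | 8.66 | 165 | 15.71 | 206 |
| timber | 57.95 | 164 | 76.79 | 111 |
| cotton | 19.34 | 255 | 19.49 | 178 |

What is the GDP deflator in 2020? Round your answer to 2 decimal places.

Nominal GDP 2020 = 15.71·206 + 76.79·111 + 19.49·178 = 15229.17.
Real GDP 2020 (at 2009 prices) = 8.66·206 + 57.95·111 + 19.34·178 = 11658.93.
Deflator = Nominal/Real × 100 = 15229.17/11658.93 × 100 = 130.622.

130.62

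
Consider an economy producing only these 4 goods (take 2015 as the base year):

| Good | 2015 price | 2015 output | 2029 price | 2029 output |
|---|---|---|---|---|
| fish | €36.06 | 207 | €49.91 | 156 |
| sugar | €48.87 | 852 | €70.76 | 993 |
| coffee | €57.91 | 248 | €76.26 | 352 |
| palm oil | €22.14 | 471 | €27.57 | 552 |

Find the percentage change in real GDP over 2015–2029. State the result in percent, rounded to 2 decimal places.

Real GDP 2015 = Nominal GDP 2015 = 36.06·207 + 48.87·852 + 57.91·248 + 22.14·471 = 73891.28.
Real GDP 2029 (at 2015 prices) = 36.06·156 + 48.87·993 + 57.91·352 + 22.14·552 = 86758.87.
Real growth = 86758.87/73891.28 − 1 = 0.1741.

17.41%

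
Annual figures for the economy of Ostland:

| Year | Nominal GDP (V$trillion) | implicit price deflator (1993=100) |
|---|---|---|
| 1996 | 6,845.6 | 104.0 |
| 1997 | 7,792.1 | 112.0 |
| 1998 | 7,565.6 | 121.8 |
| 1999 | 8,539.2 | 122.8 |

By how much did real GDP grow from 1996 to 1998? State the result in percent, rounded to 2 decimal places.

-5.63%

Real GDP 1996 = 6845.6/1.040 = 6582.31.
Real GDP 1998 = 7565.6/1.218 = 6211.49.
Change = 6211.49/6582.31 − 1 = -0.0563.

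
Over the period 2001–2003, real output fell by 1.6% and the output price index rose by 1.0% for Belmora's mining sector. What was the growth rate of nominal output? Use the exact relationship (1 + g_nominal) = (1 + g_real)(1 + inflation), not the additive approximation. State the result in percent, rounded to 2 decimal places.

(1 + g_nom) = (1 + g_real)(1 + π) = 0.9840 × 1.0100 = 0.99384.

-0.62%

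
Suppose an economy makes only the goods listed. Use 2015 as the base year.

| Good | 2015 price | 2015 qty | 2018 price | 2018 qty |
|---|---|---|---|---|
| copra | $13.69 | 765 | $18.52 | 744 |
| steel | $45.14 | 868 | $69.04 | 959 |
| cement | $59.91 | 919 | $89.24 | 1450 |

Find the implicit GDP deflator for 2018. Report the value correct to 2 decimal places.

149.19

Nominal GDP 2018 = 18.52·744 + 69.04·959 + 89.24·1450 = 209386.24.
Real GDP 2018 (at 2015 prices) = 13.69·744 + 45.14·959 + 59.91·1450 = 140344.12.
Deflator = Nominal/Real × 100 = 209386.24/140344.12 × 100 = 149.195.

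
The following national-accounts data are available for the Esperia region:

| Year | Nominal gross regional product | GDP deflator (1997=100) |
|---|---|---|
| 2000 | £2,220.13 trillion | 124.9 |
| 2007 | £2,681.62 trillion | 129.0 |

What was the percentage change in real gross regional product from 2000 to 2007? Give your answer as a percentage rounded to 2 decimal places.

16.95%

Deflate each year: 2000 → 2220.13/1.249 = 1777.53; 2007 → 2681.62/1.290 = 2078.78.
So real gross regional product changed by 2078.78/1777.53 − 1 = 0.1695, i.e. 16.95%.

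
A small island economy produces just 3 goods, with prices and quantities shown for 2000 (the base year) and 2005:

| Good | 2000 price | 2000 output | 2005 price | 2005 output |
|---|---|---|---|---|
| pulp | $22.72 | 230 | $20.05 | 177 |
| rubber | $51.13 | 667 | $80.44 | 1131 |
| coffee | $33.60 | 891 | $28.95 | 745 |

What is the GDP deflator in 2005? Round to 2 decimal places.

Nominal GDP 2005 = 20.05·177 + 80.44·1131 + 28.95·745 = 116094.24.
Real GDP 2005 (at 2000 prices) = 22.72·177 + 51.13·1131 + 33.60·745 = 86881.47.
Deflator = Nominal/Real × 100 = 116094.24/86881.47 × 100 = 133.624.

133.62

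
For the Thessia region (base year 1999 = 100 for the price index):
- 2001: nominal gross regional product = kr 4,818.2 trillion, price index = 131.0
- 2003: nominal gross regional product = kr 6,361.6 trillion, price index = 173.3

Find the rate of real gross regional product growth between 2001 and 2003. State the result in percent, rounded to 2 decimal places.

-0.19%

Real gross regional product 2001 = 4818.2 / 1.310 = 3678.02.
Real gross regional product 2003 = 6361.6 / 1.733 = 3670.86.
Real growth = 3670.86 / 3678.02 − 1 = -0.0019.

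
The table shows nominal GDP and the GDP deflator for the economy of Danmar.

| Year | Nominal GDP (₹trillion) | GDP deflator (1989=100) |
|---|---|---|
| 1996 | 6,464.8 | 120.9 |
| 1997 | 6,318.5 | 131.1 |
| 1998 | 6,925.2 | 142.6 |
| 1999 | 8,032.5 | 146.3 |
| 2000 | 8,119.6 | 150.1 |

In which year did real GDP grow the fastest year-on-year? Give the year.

1999

1997: real = 6318.5/1.311 = 4819.60; growth vs 1996 (5347.23) = -9.87%.
1998: real = 6925.2/1.426 = 4856.38; growth vs 1997 (4819.60) = 0.76%.
1999: real = 8032.5/1.463 = 5490.43; growth vs 1998 (4856.38) = 13.06%.
2000: real = 8119.6/1.501 = 5409.46; growth vs 1999 (5490.43) = -1.47%.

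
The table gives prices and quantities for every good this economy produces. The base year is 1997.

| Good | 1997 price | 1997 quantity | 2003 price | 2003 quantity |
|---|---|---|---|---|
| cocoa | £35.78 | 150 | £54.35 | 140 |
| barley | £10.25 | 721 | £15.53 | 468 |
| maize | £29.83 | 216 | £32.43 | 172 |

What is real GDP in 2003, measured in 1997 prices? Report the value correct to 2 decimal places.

Real GDP 2003 = Σ (p_1997 × q_2003) = 35.78·140 + 10.25·468 + 29.83·172 = 14936.96.

£14936.96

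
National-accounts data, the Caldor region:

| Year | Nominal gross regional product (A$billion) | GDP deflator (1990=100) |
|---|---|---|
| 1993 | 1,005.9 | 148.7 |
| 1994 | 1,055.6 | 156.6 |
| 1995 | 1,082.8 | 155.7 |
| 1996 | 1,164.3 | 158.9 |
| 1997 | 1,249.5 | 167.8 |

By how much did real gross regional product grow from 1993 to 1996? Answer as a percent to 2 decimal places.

Real gross regional product 1993 = 1005.9/1.487 = 676.46.
Real gross regional product 1996 = 1164.3/1.589 = 732.72.
Change = 732.72/676.46 − 1 = 0.0832.

8.32%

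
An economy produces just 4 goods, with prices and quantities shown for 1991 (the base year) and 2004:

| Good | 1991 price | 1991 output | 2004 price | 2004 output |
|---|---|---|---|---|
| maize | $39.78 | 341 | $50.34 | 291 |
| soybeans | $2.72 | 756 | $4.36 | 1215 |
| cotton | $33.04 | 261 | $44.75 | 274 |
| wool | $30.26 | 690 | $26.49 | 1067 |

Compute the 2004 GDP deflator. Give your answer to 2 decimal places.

Nominal GDP 2004 = 50.34·291 + 4.36·1215 + 44.75·274 + 26.49·1067 = 60472.67.
Real GDP 2004 (at 1991 prices) = 39.78·291 + 2.72·1215 + 33.04·274 + 30.26·1067 = 56221.16.
Deflator = Nominal/Real × 100 = 60472.67/56221.16 × 100 = 107.562.

107.56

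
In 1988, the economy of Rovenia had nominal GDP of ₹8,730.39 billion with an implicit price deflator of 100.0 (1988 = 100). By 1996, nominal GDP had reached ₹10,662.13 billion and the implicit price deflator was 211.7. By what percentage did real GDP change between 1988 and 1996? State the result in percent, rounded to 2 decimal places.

Real GDP 1988 = 8730.39 / 1.000 = 8730.39.
Real GDP 1996 = 10662.13 / 2.117 = 5036.43.
Real growth = 5036.43 / 8730.39 − 1 = -0.4231.

-42.31%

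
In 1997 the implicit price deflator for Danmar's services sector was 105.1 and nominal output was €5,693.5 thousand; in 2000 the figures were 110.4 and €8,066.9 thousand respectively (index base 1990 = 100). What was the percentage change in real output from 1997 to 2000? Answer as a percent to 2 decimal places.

34.88%

Deflate each year: 1997 → 5693.5/1.051 = 5417.22; 2000 → 8066.9/1.104 = 7306.97.
So real output changed by 7306.97/5417.22 − 1 = 0.3488, i.e. 34.88%.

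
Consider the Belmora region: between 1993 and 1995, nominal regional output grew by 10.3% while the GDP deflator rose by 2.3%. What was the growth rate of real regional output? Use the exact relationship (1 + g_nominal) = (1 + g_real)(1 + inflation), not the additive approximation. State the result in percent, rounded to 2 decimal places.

(1 + g_nom) = (1 + g_real)(1 + π), so g_real = 1.1030 / 1.0230 − 1 = 0.07820.

7.82%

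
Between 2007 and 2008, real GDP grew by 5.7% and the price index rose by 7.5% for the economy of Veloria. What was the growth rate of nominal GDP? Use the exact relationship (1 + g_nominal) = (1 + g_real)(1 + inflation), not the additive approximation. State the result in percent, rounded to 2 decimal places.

(1 + g_nom) = (1 + g_real)(1 + π) = 1.0570 × 1.0750 = 1.13628.

13.63%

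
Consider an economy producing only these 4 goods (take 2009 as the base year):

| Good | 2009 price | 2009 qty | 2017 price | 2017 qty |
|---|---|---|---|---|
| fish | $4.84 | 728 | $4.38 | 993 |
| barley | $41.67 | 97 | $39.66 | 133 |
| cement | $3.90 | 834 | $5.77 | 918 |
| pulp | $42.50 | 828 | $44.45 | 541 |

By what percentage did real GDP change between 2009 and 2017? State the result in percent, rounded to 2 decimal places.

Real GDP 2009 = Nominal GDP 2009 = 4.84·728 + 41.67·97 + 3.90·834 + 42.50·828 = 46008.11.
Real GDP 2017 (at 2009 prices) = 4.84·993 + 41.67·133 + 3.90·918 + 42.50·541 = 36920.93.
Real growth = 36920.93/46008.11 − 1 = -0.1975.

-19.75%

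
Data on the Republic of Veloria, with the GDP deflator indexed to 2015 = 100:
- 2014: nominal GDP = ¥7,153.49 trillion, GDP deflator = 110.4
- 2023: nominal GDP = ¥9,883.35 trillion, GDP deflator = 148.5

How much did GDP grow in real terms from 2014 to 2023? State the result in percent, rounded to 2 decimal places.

Real GDP 2014 = 7153.49 / 1.104 = 6479.61.
Real GDP 2023 = 9883.35 / 1.485 = 6655.45.
Real growth = 6655.45 / 6479.61 − 1 = 0.0271.

2.71%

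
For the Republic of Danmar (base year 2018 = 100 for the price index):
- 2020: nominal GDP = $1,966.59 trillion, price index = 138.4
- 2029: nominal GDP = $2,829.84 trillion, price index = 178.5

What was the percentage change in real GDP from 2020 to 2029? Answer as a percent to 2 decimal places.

Real GDP 2020 = 1966.59 / 1.384 = 1420.95.
Real GDP 2029 = 2829.84 / 1.785 = 1585.34.
Real growth = 1585.34 / 1420.95 − 1 = 0.1157.

11.57%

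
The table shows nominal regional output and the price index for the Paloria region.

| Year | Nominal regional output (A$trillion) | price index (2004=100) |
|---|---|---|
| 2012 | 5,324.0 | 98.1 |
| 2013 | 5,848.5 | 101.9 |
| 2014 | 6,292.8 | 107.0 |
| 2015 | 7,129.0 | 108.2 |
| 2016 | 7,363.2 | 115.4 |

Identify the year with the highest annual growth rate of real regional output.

2015

2013: real = 5848.5/1.019 = 5739.45; growth vs 2012 (5427.12) = 5.75%.
2014: real = 6292.8/1.070 = 5881.12; growth vs 2013 (5739.45) = 2.47%.
2015: real = 7129.0/1.082 = 6588.72; growth vs 2014 (5881.12) = 12.03%.
2016: real = 7363.2/1.154 = 6380.59; growth vs 2015 (6588.72) = -3.16%.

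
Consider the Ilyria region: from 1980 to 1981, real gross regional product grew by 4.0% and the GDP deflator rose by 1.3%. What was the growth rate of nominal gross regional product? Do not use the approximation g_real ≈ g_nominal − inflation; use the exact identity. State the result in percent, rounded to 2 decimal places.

5.35%

(1 + g_nom) = (1 + g_real)(1 + π) = 1.0400 × 1.0130 = 1.05352.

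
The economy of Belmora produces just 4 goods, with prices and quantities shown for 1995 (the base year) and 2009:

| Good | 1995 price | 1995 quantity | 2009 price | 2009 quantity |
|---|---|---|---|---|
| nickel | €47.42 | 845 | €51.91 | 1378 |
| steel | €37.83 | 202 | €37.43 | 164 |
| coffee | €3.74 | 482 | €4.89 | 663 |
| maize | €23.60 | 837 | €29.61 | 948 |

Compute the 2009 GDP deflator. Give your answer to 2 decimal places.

113.05

Nominal GDP 2009 = 51.91·1378 + 37.43·164 + 4.89·663 + 29.61·948 = 108982.85.
Real GDP 2009 (at 1995 prices) = 47.42·1378 + 37.83·164 + 3.74·663 + 23.60·948 = 96401.30.
Deflator = Nominal/Real × 100 = 108982.85/96401.30 × 100 = 113.051.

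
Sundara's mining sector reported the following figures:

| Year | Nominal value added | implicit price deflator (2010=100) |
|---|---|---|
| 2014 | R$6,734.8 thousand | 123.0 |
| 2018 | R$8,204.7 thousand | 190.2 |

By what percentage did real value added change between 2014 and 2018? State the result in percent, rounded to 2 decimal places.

Real value added 2014 = 6734.8 / 1.230 = 5475.45.
Real value added 2018 = 8204.7 / 1.902 = 4313.72.
Real growth = 4313.72 / 5475.45 − 1 = -0.2122.

-21.22%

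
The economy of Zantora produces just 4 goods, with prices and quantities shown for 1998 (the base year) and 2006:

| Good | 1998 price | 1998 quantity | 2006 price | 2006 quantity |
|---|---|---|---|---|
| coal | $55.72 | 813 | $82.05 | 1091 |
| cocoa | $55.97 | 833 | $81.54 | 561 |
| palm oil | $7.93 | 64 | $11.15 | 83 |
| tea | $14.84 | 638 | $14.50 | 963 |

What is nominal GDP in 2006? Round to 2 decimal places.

$150149.44

Nominal GDP 2006 = Σ (p_2006 × q_2006) = 82.05·1091 + 81.54·561 + 11.15·83 + 14.50·963 = 150149.44.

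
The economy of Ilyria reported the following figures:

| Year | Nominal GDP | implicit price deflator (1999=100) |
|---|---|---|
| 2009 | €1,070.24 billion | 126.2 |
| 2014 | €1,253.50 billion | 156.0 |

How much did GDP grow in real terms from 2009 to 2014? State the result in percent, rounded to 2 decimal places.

Deflate each year: 2009 → 1070.24/1.262 = 848.05; 2014 → 1253.50/1.560 = 803.53.
So real GDP changed by 803.53/848.05 − 1 = -0.0525, i.e. -5.25%.

-5.25%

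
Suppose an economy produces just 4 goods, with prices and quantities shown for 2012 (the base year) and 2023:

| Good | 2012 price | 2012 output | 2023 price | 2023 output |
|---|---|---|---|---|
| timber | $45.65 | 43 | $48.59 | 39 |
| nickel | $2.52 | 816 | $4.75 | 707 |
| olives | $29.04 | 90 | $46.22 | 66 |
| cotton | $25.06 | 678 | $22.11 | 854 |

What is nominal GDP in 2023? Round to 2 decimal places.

$27185.72

Nominal GDP 2023 = Σ (p_2023 × q_2023) = 48.59·39 + 4.75·707 + 46.22·66 + 22.11·854 = 27185.72.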